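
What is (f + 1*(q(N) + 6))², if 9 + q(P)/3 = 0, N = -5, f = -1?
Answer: 484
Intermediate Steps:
q(P) = -27 (q(P) = -27 + 3*0 = -27 + 0 = -27)
(f + 1*(q(N) + 6))² = (-1 + 1*(-27 + 6))² = (-1 + 1*(-21))² = (-1 - 21)² = (-22)² = 484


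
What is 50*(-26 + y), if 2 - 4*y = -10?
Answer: -1150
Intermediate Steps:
y = 3 (y = 1/2 - 1/4*(-10) = 1/2 + 5/2 = 3)
50*(-26 + y) = 50*(-26 + 3) = 50*(-23) = -1150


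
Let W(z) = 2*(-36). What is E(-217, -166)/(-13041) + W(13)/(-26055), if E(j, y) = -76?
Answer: 108116/12584565 ≈ 0.0085912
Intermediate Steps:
W(z) = -72
E(-217, -166)/(-13041) + W(13)/(-26055) = -76/(-13041) - 72/(-26055) = -76*(-1/13041) - 72*(-1/26055) = 76/13041 + 8/2895 = 108116/12584565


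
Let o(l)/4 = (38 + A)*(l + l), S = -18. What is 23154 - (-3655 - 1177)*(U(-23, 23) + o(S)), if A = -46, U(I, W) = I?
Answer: 5478482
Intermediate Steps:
o(l) = -64*l (o(l) = 4*((38 - 46)*(l + l)) = 4*(-16*l) = -64*l)
23154 - (-3655 - 1177)*(U(-23, 23) + o(S)) = 23154 - (-3655 - 1177)*(-23 - 64*(-18)) = 23154 - (-4832)*(-23 + 1152) = 23154 - (-4832)*1129 = 23154 - 1*(-5455328) = 23154 + 5455328 = 5478482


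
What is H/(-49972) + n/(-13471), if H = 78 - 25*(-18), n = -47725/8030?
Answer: -2736498547/270278884018 ≈ -0.010125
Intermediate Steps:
n = -9545/1606 (n = -47725*1/8030 = -9545/1606 ≈ -5.9433)
H = 528 (H = 78 + 450 = 528)
H/(-49972) + n/(-13471) = 528/(-49972) - 9545/1606/(-13471) = 528*(-1/49972) - 9545/1606*(-1/13471) = -132/12493 + 9545/21634426 = -2736498547/270278884018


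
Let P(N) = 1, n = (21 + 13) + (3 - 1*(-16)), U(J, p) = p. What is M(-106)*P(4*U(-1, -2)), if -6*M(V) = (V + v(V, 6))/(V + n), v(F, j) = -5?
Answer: -37/106 ≈ -0.34906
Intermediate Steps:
n = 53 (n = 34 + (3 + 16) = 34 + 19 = 53)
M(V) = -(-5 + V)/(6*(53 + V)) (M(V) = -(V - 5)/(6*(V + 53)) = -(-5 + V)/(6*(53 + V)))
M(-106)*P(4*U(-1, -2)) = ((5 - 1*(-106))/(6*(53 - 106)))*1 = ((1/6)*(5 + 106)/(-53))*1 = ((1/6)*(-1/53)*111)*1 = -37/106*1 = -37/106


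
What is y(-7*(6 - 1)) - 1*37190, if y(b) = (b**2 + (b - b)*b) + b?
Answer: -36000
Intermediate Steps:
y(b) = b + b**2 (y(b) = (b**2 + 0*b) + b = (b**2 + 0) + b = b**2 + b = b + b**2)
y(-7*(6 - 1)) - 1*37190 = (-7*(6 - 1))*(1 - 7*(6 - 1)) - 1*37190 = (-7*5)*(1 - 7*5) - 37190 = -35*(1 - 35) - 37190 = -35*(-34) - 37190 = 1190 - 37190 = -36000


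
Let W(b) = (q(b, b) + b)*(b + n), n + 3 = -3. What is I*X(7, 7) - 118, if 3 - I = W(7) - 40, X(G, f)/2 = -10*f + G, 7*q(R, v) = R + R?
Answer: -4402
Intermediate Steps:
n = -6 (n = -3 - 3 = -6)
q(R, v) = 2*R/7 (q(R, v) = (R + R)/7 = (2*R)/7 = 2*R/7)
W(b) = 9*b*(-6 + b)/7 (W(b) = (2*b/7 + b)*(b - 6) = (9*b/7)*(-6 + b) = 9*b*(-6 + b)/7)
X(G, f) = -20*f + 2*G (X(G, f) = 2*(-10*f + G) = 2*(G - 10*f) = -20*f + 2*G)
I = 34 (I = 3 - ((9/7)*7*(-6 + 7) - 40) = 3 - ((9/7)*7*1 - 40) = 3 - (9 - 40) = 3 - 1*(-31) = 3 + 31 = 34)
I*X(7, 7) - 118 = 34*(-20*7 + 2*7) - 118 = 34*(-140 + 14) - 118 = 34*(-126) - 118 = -4284 - 118 = -4402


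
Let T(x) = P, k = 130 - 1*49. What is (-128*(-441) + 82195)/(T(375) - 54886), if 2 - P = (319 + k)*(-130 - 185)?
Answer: 138643/71116 ≈ 1.9495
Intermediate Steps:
k = 81 (k = 130 - 49 = 81)
P = 126002 (P = 2 - (319 + 81)*(-130 - 185) = 2 - 400*(-315) = 2 - 1*(-126000) = 2 + 126000 = 126002)
T(x) = 126002
(-128*(-441) + 82195)/(T(375) - 54886) = (-128*(-441) + 82195)/(126002 - 54886) = (56448 + 82195)/71116 = 138643*(1/71116) = 138643/71116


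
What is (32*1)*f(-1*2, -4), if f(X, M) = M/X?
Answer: 64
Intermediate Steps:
(32*1)*f(-1*2, -4) = (32*1)*(-4/((-1*2))) = 32*(-4/(-2)) = 32*(-4*(-½)) = 32*2 = 64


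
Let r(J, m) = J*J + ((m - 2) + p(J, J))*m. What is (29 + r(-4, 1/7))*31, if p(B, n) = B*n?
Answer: 71424/49 ≈ 1457.6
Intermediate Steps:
r(J, m) = J**2 + m*(-2 + m + J**2) (r(J, m) = J*J + ((m - 2) + J*J)*m = J**2 + ((-2 + m) + J**2)*m = J**2 + (-2 + m + J**2)*m = J**2 + m*(-2 + m + J**2))
(29 + r(-4, 1/7))*31 = (29 + ((-4)**2 + (1/7)**2 - 2/7 + (-4)**2/7))*31 = (29 + (16 + (1/7)**2 - 2*1/7 + (1/7)*16))*31 = (29 + (16 + 1/49 - 2/7 + 16/7))*31 = (29 + 883/49)*31 = (2304/49)*31 = 71424/49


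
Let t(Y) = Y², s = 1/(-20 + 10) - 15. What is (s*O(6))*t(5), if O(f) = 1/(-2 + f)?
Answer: -755/8 ≈ -94.375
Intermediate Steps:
s = -151/10 (s = 1/(-10) - 15 = -⅒ - 15 = -151/10 ≈ -15.100)
(s*O(6))*t(5) = -151/(10*(-2 + 6))*5² = -151/10/4*25 = -151/10*¼*25 = -151/40*25 = -755/8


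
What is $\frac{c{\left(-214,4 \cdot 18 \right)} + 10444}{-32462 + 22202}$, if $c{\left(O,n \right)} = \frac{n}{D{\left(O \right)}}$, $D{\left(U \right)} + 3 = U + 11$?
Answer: $- \frac{268924}{264195} \approx -1.0179$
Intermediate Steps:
$D{\left(U \right)} = 8 + U$ ($D{\left(U \right)} = -3 + \left(U + 11\right) = -3 + \left(11 + U\right) = 8 + U$)
$c{\left(O,n \right)} = \frac{n}{8 + O}$
$\frac{c{\left(-214,4 \cdot 18 \right)} + 10444}{-32462 + 22202} = \frac{\frac{4 \cdot 18}{8 - 214} + 10444}{-32462 + 22202} = \frac{\frac{72}{-206} + 10444}{-10260} = \left(72 \left(- \frac{1}{206}\right) + 10444\right) \left(- \frac{1}{10260}\right) = \left(- \frac{36}{103} + 10444\right) \left(- \frac{1}{10260}\right) = \frac{1075696}{103} \left(- \frac{1}{10260}\right) = - \frac{268924}{264195}$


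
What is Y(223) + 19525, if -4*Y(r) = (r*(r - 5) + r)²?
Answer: -2384974469/4 ≈ -5.9624e+8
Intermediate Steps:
Y(r) = -(r + r*(-5 + r))²/4 (Y(r) = -(r*(r - 5) + r)²/4 = -(r*(-5 + r) + r)²/4 = -(r + r*(-5 + r))²/4)
Y(223) + 19525 = -¼*223²*(-4 + 223)² + 19525 = -¼*49729*219² + 19525 = -¼*49729*47961 + 19525 = -2385052569/4 + 19525 = -2384974469/4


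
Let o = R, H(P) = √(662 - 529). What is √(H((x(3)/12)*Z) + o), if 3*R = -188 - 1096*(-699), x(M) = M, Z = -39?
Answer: √(2297748 + 9*√133)/3 ≈ 505.29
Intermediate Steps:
H(P) = √133
R = 765916/3 (R = (-188 - 1096*(-699))/3 = (-188 + 766104)/3 = (⅓)*765916 = 765916/3 ≈ 2.5531e+5)
o = 765916/3 ≈ 2.5531e+5
√(H((x(3)/12)*Z) + o) = √(√133 + 765916/3) = √(765916/3 + √133)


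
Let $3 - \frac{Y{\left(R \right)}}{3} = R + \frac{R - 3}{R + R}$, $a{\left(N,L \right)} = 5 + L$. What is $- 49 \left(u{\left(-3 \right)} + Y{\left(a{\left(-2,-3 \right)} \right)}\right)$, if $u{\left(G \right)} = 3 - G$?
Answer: $- \frac{1911}{4} \approx -477.75$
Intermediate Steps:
$Y{\left(R \right)} = 9 - 3 R - \frac{3 \left(-3 + R\right)}{2 R}$ ($Y{\left(R \right)} = 9 - 3 \left(R + \frac{R - 3}{R + R}\right) = 9 - 3 \left(R + \frac{-3 + R}{2 R}\right) = 9 - \left(3 R + \frac{3 \left(-3 + R\right)}{2 R}\right) = 9 - 3 R - \frac{3 \left(-3 + R\right)}{2 R}$)
$- 49 \left(u{\left(-3 \right)} + Y{\left(a{\left(-2,-3 \right)} \right)}\right) = - 49 \left(\left(3 - -3\right) + \left(\frac{15}{2} - 3 \left(5 - 3\right) + \frac{9}{2 \left(5 - 3\right)}\right)\right) = - 49 \left(\left(3 + 3\right) + \left(\frac{15}{2} - 6 + \frac{9}{2 \cdot 2}\right)\right) = - 49 \left(6 + \left(\frac{15}{2} - 6 + \frac{9}{2} \cdot \frac{1}{2}\right)\right) = - 49 \left(6 + \left(\frac{15}{2} - 6 + \frac{9}{4}\right)\right) = - 49 \left(6 + \frac{15}{4}\right) = \left(-49\right) \frac{39}{4} = - \frac{1911}{4}$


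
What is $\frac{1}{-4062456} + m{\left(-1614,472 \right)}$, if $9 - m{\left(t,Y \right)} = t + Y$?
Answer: $\frac{4675886855}{4062456} \approx 1151.0$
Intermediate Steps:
$m{\left(t,Y \right)} = 9 - Y - t$ ($m{\left(t,Y \right)} = 9 - \left(t + Y\right) = 9 - \left(Y + t\right) = 9 - Y - t$)
$\frac{1}{-4062456} + m{\left(-1614,472 \right)} = \frac{1}{-4062456} - -1151 = - \frac{1}{4062456} + \left(9 - 472 + 1614\right) = - \frac{1}{4062456} + 1151 = \frac{4675886855}{4062456}$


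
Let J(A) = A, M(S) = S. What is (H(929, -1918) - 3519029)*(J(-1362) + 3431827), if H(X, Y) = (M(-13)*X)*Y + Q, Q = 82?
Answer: 67390589573635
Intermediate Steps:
H(X, Y) = 82 - 13*X*Y (H(X, Y) = (-13*X)*Y + 82 = -13*X*Y + 82 = 82 - 13*X*Y)
(H(929, -1918) - 3519029)*(J(-1362) + 3431827) = ((82 - 13*929*(-1918)) - 3519029)*(-1362 + 3431827) = ((82 + 23163686) - 3519029)*3430465 = (23163768 - 3519029)*3430465 = 19644739*3430465 = 67390589573635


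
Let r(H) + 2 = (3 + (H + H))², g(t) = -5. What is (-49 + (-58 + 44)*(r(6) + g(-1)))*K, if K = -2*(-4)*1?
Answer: -24808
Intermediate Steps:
r(H) = -2 + (3 + 2*H)² (r(H) = -2 + (3 + (H + H))² = -2 + (3 + 2*H)²)
K = 8 (K = 8*1 = 8)
(-49 + (-58 + 44)*(r(6) + g(-1)))*K = (-49 + (-58 + 44)*((-2 + (3 + 2*6)²) - 5))*8 = (-49 - 14*((-2 + (3 + 12)²) - 5))*8 = (-49 - 14*((-2 + 15²) - 5))*8 = (-49 - 14*((-2 + 225) - 5))*8 = (-49 - 14*(223 - 5))*8 = (-49 - 14*218)*8 = (-49 - 3052)*8 = -3101*8 = -24808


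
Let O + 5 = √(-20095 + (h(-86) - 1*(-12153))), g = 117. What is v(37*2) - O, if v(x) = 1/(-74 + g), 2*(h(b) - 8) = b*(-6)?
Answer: 216/43 - 2*I*√1919 ≈ 5.0233 - 87.613*I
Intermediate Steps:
h(b) = 8 - 3*b (h(b) = 8 + (b*(-6))/2 = 8 + (-6*b)/2 = 8 - 3*b)
v(x) = 1/43 (v(x) = 1/(-74 + 117) = 1/43)
O = -5 + 2*I*√1919 (O = -5 + √(-20095 + ((8 - 3*(-86)) - 1*(-12153))) = -5 + √(-20095 + ((8 + 258) + 12153)) = -5 + √(-20095 + (266 + 12153)) = -5 + √(-20095 + 12419) = -5 + √(-7676) = -5 + 2*I*√1919 ≈ -5.0 + 87.613*I)
v(37*2) - O = 1/43 - (-5 + 2*I*√1919) = 1/43 + (5 - 2*I*√1919) = 216/43 - 2*I*√1919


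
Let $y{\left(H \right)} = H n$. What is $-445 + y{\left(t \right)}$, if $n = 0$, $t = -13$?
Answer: $-445$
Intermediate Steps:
$y{\left(H \right)} = 0$ ($y{\left(H \right)} = H 0 = 0$)
$-445 + y{\left(t \right)} = -445 + 0 = -445$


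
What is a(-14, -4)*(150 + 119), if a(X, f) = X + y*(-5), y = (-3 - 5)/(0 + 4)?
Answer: -1076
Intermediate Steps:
y = -2 (y = -8/4 = -8*¼ = -2)
a(X, f) = 10 + X (a(X, f) = X - 2*(-5) = X + 10 = 10 + X)
a(-14, -4)*(150 + 119) = (10 - 14)*(150 + 119) = -4*269 = -1076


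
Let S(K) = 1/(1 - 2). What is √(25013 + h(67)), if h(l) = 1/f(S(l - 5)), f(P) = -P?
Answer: √25014 ≈ 158.16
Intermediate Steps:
S(K) = -1 (S(K) = 1/(-1) = -1)
h(l) = 1 (h(l) = 1/(-1*(-1)) = 1/1 = 1)
√(25013 + h(67)) = √(25013 + 1) = √25014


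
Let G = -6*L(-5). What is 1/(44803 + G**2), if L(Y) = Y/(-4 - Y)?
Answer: 1/45703 ≈ 2.1880e-5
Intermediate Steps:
G = 30 (G = -(-6)*(-5)/(4 - 5) = -(-6)*(-5)/(-1) = -(-6)*(-5)*(-1) = -6*(-5) = 30)
1/(44803 + G**2) = 1/(44803 + 30**2) = 1/(44803 + 900) = 1/45703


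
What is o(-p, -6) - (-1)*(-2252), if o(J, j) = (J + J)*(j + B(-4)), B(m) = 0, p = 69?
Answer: -1424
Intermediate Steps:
o(J, j) = 2*J*j (o(J, j) = (J + J)*(j + 0) = (2*J)*j = 2*J*j)
o(-p, -6) - (-1)*(-2252) = 2*(-1*69)*(-6) - (-1)*(-2252) = 2*(-69)*(-6) - 1*2252 = 828 - 2252 = -1424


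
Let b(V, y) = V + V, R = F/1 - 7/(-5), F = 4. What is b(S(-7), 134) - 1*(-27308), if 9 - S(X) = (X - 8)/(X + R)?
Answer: 109229/4 ≈ 27307.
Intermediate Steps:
R = 27/5 (R = 4/1 - 7/(-5) = 4*1 - 7*(-1/5) = 4 + 7/5 = 27/5 ≈ 5.4000)
S(X) = 9 - (-8 + X)/(27/5 + X) (S(X) = 9 - (X - 8)/(X + 27/5) = 9 - (-8 + X)/(27/5 + X))
b(V, y) = 2*V
b(S(-7), 134) - 1*(-27308) = 2*((283 + 40*(-7))/(27 + 5*(-7))) - 1*(-27308) = 2*((283 - 280)/(27 - 35)) + 27308 = 2*(3/(-8)) + 27308 = 2*(-1/8*3) + 27308 = 2*(-3/8) + 27308 = -3/4 + 27308 = 109229/4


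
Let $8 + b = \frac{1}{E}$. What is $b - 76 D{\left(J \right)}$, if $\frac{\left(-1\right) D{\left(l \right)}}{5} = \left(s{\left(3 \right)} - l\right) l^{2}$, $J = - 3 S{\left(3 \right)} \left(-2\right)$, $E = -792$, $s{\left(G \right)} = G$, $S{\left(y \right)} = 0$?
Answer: $- \frac{6337}{792} \approx -8.0013$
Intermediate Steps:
$b = - \frac{6337}{792}$ ($b = -8 + \frac{1}{-792} = -8 - \frac{1}{792} = - \frac{6337}{792} \approx -8.0013$)
$J = 0$ ($J = \left(-3\right) 0 \left(-2\right) = 0 \left(-2\right) = 0$)
$D{\left(l \right)} = - 5 l^{2} \left(3 - l\right)$ ($D{\left(l \right)} = - 5 \left(3 - l\right) l^{2} = - 5 l^{2} \left(3 - l\right)$)
$b - 76 D{\left(J \right)} = - \frac{6337}{792} - 76 \cdot 5 \cdot 0^{2} \left(-3 + 0\right) = - \frac{6337}{792} - 76 \cdot 5 \cdot 0 \left(-3\right) = - \frac{6337}{792} - 0 = - \frac{6337}{792} + 0 = - \frac{6337}{792}$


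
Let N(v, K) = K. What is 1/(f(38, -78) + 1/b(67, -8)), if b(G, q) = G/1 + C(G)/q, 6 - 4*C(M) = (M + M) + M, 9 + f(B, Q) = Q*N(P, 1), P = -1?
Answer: -2339/203461 ≈ -0.011496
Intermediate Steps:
f(B, Q) = -9 + Q (f(B, Q) = -9 + Q*1 = -9 + Q)
C(M) = 3/2 - 3*M/4 (C(M) = 3/2 - ((M + M) + M)/4 = 3/2 - (2*M + M)/4 = 3/2 - 3*M/4)
b(G, q) = G + (3/2 - 3*G/4)/q (b(G, q) = G/1 + (3/2 - 3*G/4)/q = G*1 + (3/2 - 3*G/4)/q = G + (3/2 - 3*G/4)/q)
1/(f(38, -78) + 1/b(67, -8)) = 1/((-9 - 78) + 1/((1/4)*(6 - 3*67 + 4*67*(-8))/(-8))) = 1/(-87 + 1/((1/4)*(-1/8)*(6 - 201 - 2144))) = 1/(-87 + 1/((1/4)*(-1/8)*(-2339))) = 1/(-87 + 1/(2339/32)) = 1/(-87 + 32/2339) = 1/(-203461/2339) = -2339/203461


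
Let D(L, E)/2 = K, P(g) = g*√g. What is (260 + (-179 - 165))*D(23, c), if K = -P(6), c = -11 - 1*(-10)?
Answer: 1008*√6 ≈ 2469.1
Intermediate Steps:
P(g) = g^(3/2)
c = -1 (c = -11 + 10 = -1)
K = -6*√6 (K = -6^(3/2) = -6*√6 ≈ -14.697)
D(L, E) = -12*√6 (D(L, E) = 2*(-6*√6) = -12*√6)
(260 + (-179 - 165))*D(23, c) = (260 + (-179 - 165))*(-12*√6) = (260 - 344)*(-12*√6) = -(-1008)*√6 = 1008*√6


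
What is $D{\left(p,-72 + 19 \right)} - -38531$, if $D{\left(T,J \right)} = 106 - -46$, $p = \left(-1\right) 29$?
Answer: $38683$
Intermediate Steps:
$p = -29$
$D{\left(T,J \right)} = 152$ ($D{\left(T,J \right)} = 106 + 46 = 152$)
$D{\left(p,-72 + 19 \right)} - -38531 = 152 - -38531 = 152 + 38531 = 38683$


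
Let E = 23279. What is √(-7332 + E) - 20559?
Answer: -20559 + √15947 ≈ -20433.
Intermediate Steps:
√(-7332 + E) - 20559 = √(-7332 + 23279) - 20559 = √15947 - 20559 = -20559 + √15947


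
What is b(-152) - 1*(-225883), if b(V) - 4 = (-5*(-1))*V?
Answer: 225127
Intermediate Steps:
b(V) = 4 + 5*V (b(V) = 4 + (-5*(-1))*V = 4 + 5*V)
b(-152) - 1*(-225883) = (4 + 5*(-152)) - 1*(-225883) = (4 - 760) + 225883 = -756 + 225883 = 225127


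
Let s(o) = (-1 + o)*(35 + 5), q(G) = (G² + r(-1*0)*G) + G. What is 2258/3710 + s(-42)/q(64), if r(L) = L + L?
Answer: 37651/192920 ≈ 0.19516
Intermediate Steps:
r(L) = 2*L
q(G) = G + G² (q(G) = (G² + (2*(-1*0))*G) + G = (G² + (2*0)*G) + G = (G² + 0*G) + G = (G² + 0) + G = G² + G = G + G²)
s(o) = -40 + 40*o (s(o) = (-1 + o)*40 = -40 + 40*o)
2258/3710 + s(-42)/q(64) = 2258/3710 + (-40 + 40*(-42))/((64*(1 + 64))) = 2258*(1/3710) + (-40 - 1680)/((64*65)) = 1129/1855 - 1720/4160 = 1129/1855 - 1720*1/4160 = 1129/1855 - 43/104 = 37651/192920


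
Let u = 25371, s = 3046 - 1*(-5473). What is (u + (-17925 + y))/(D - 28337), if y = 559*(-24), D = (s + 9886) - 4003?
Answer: 398/929 ≈ 0.42842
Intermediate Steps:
s = 8519 (s = 3046 + 5473 = 8519)
D = 14402 (D = (8519 + 9886) - 4003 = 18405 - 4003 = 14402)
y = -13416
(u + (-17925 + y))/(D - 28337) = (25371 + (-17925 - 13416))/(14402 - 28337) = (25371 - 31341)/(-13935) = -5970*(-1/13935) = 398/929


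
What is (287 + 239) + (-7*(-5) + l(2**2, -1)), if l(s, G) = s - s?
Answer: 561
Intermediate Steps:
l(s, G) = 0
(287 + 239) + (-7*(-5) + l(2**2, -1)) = (287 + 239) + (-7*(-5) + 0) = 526 + (35 + 0) = 526 + 35 = 561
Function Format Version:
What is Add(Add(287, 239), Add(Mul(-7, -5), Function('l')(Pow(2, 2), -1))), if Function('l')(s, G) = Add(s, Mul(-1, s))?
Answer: 561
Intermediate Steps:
Function('l')(s, G) = 0
Add(Add(287, 239), Add(Mul(-7, -5), Function('l')(Pow(2, 2), -1))) = Add(Add(287, 239), Add(Mul(-7, -5), 0)) = Add(526, Add(35, 0)) = Add(526, 35) = 561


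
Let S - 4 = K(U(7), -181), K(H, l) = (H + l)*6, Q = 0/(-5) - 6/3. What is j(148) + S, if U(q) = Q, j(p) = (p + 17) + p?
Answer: -781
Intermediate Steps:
Q = -2 (Q = 0*(-⅕) - 6*⅓ = 0 - 2 = -2)
j(p) = 17 + 2*p (j(p) = (17 + p) + p = 17 + 2*p)
U(q) = -2
K(H, l) = 6*H + 6*l
S = -1094 (S = 4 + (6*(-2) + 6*(-181)) = 4 + (-12 - 1086) = 4 - 1098 = -1094)
j(148) + S = (17 + 2*148) - 1094 = (17 + 296) - 1094 = 313 - 1094 = -781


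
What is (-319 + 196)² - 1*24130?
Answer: -9001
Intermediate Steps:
(-319 + 196)² - 1*24130 = (-123)² - 24130 = 15129 - 24130 = -9001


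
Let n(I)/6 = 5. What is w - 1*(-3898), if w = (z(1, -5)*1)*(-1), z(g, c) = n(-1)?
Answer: 3868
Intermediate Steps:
n(I) = 30 (n(I) = 6*5 = 30)
z(g, c) = 30
w = -30 (w = (30*1)*(-1) = 30*(-1) = -30)
w - 1*(-3898) = -30 - 1*(-3898) = -30 + 3898 = 3868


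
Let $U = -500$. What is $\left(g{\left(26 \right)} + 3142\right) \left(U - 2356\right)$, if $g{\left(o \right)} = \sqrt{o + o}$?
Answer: $-8973552 - 5712 \sqrt{13} \approx -8.9941 \cdot 10^{6}$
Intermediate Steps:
$g{\left(o \right)} = \sqrt{2} \sqrt{o}$ ($g{\left(o \right)} = \sqrt{2 o} = \sqrt{2} \sqrt{o}$)
$\left(g{\left(26 \right)} + 3142\right) \left(U - 2356\right) = \left(\sqrt{2} \sqrt{26} + 3142\right) \left(-500 - 2356\right) = \left(2 \sqrt{13} + 3142\right) \left(-2856\right) = \left(3142 + 2 \sqrt{13}\right) \left(-2856\right) = -8973552 - 5712 \sqrt{13}$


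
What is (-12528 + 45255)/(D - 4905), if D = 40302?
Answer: 10909/11799 ≈ 0.92457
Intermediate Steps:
(-12528 + 45255)/(D - 4905) = (-12528 + 45255)/(40302 - 4905) = 32727/35397 = 32727*(1/35397) = 10909/11799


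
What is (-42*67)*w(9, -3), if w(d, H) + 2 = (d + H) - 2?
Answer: -5628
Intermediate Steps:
w(d, H) = -4 + H + d (w(d, H) = -2 + ((d + H) - 2) = -2 + ((H + d) - 2) = -2 + (-2 + H + d) = -4 + H + d)
(-42*67)*w(9, -3) = (-42*67)*(-4 - 3 + 9) = -2814*2 = -5628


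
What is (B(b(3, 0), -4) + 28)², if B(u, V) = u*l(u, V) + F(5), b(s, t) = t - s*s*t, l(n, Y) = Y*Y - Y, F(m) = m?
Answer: 1089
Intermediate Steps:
l(n, Y) = Y² - Y
b(s, t) = t - t*s² (b(s, t) = t - s²*t = t - t*s²)
B(u, V) = 5 + V*u*(-1 + V) (B(u, V) = u*(V*(-1 + V)) + 5 = V*u*(-1 + V) + 5 = 5 + V*u*(-1 + V))
(B(b(3, 0), -4) + 28)² = ((5 - 4*0*(1 - 1*3²)*(-1 - 4)) + 28)² = ((5 - 4*0*(1 - 1*9)*(-5)) + 28)² = ((5 - 4*0*(1 - 9)*(-5)) + 28)² = ((5 - 4*0*(-8)*(-5)) + 28)² = ((5 - 4*0*(-5)) + 28)² = ((5 + 0) + 28)² = (5 + 28)² = 33² = 1089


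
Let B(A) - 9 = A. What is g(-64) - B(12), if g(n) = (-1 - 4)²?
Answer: 4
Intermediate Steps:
B(A) = 9 + A
g(n) = 25 (g(n) = (-5)² = 25)
g(-64) - B(12) = 25 - (9 + 12) = 25 - 1*21 = 25 - 21 = 4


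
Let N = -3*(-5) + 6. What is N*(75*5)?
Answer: 7875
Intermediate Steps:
N = 21 (N = 15 + 6 = 21)
N*(75*5) = 21*(75*5) = 21*375 = 7875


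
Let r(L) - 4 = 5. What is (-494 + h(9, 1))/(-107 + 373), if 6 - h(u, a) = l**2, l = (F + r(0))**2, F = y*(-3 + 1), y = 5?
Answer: -489/266 ≈ -1.8383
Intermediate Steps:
F = -10 (F = 5*(-3 + 1) = 5*(-2) = -10)
r(L) = 9 (r(L) = 4 + 5 = 9)
l = 1 (l = (-10 + 9)**2 = (-1)**2 = 1)
h(u, a) = 5 (h(u, a) = 6 - 1*1**2 = 6 - 1*1 = 6 - 1 = 5)
(-494 + h(9, 1))/(-107 + 373) = (-494 + 5)/(-107 + 373) = -489/266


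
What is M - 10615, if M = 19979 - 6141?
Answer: 3223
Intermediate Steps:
M = 13838
M - 10615 = 13838 - 10615 = 3223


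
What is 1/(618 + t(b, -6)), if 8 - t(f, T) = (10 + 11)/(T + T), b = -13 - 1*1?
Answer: 4/2511 ≈ 0.0015930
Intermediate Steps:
b = -14 (b = -13 - 1 = -14)
t(f, T) = 8 - 21/(2*T) (t(f, T) = 8 - (10 + 11)/(T + T) = 8 - 21/(2*T))
1/(618 + t(b, -6)) = 1/(618 + (8 - 21/2/(-6))) = 1/(618 + (8 - 21/2*(-⅙))) = 1/(618 + (8 + 7/4)) = 1/(618 + 39/4) = 1/(2511/4) = 4/2511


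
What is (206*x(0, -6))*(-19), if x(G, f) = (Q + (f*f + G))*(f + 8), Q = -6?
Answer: -234840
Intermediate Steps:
x(G, f) = (8 + f)*(-6 + G + f**2) (x(G, f) = (-6 + (f*f + G))*(f + 8) = (-6 + (f**2 + G))*(8 + f) = (-6 + (G + f**2))*(8 + f) = (-6 + G + f**2)*(8 + f) = (8 + f)*(-6 + G + f**2))
(206*x(0, -6))*(-19) = (206*(-48 + (-6)**3 - 6*(-6) + 8*0 + 8*(-6)**2 + 0*(-6)))*(-19) = (206*(-48 - 216 + 36 + 0 + 8*36 + 0))*(-19) = (206*(-48 - 216 + 36 + 0 + 288 + 0))*(-19) = (206*60)*(-19) = 12360*(-19) = -234840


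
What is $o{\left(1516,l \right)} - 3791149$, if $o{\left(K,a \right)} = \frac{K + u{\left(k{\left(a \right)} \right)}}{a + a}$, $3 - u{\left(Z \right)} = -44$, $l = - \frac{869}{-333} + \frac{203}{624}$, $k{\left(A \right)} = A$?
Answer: $- \frac{770629594649}{203285} \approx -3.7909 \cdot 10^{6}$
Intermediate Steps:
$l = \frac{203285}{69264}$ ($l = \left(-869\right) \left(- \frac{1}{333}\right) + 203 \cdot \frac{1}{624} = \frac{869}{333} + \frac{203}{624} = \frac{203285}{69264} \approx 2.9349$)
$u{\left(Z \right)} = 47$ ($u{\left(Z \right)} = 3 - -44 = 3 + 44 = 47$)
$o{\left(K,a \right)} = \frac{47 + K}{2 a}$ ($o{\left(K,a \right)} = \frac{K + 47}{a + a} = \frac{47 + K}{2 a}$)
$o{\left(1516,l \right)} - 3791149 = \frac{47 + 1516}{2 \cdot \frac{203285}{69264}} - 3791149 = \frac{1}{2} \cdot \frac{69264}{203285} \cdot 1563 - 3791149 = \frac{54129816}{203285} - 3791149 = - \frac{770629594649}{203285}$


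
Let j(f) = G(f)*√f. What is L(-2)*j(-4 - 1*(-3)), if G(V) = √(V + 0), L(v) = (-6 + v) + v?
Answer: 10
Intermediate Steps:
L(v) = -6 + 2*v
G(V) = √V
j(f) = f (j(f) = √f*√f = f)
L(-2)*j(-4 - 1*(-3)) = (-6 + 2*(-2))*(-4 - 1*(-3)) = (-6 - 4)*(-4 + 3) = -10*(-1) = 10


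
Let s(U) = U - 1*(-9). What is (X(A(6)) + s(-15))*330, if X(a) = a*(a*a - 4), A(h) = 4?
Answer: 13860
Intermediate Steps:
X(a) = a*(-4 + a²) (X(a) = a*(a² - 4) = a*(-4 + a²))
s(U) = 9 + U (s(U) = U + 9 = 9 + U)
(X(A(6)) + s(-15))*330 = (4*(-4 + 4²) + (9 - 15))*330 = (4*(-4 + 16) - 6)*330 = (4*12 - 6)*330 = (48 - 6)*330 = 42*330 = 13860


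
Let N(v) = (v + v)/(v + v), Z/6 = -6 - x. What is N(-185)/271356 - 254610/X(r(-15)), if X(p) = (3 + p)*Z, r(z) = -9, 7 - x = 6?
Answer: -1919165303/1899492 ≈ -1010.4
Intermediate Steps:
x = 1 (x = 7 - 1*6 = 7 - 6 = 1)
Z = -42 (Z = 6*(-6 - 1*1) = 6*(-6 - 1) = 6*(-7) = -42)
X(p) = -126 - 42*p (X(p) = (3 + p)*(-42) = -126 - 42*p)
N(v) = 1 (N(v) = (2*v)/((2*v)) = (2*v)*(1/(2*v)) = 1)
N(-185)/271356 - 254610/X(r(-15)) = 1/271356 - 254610/(-126 - 42*(-9)) = 1*(1/271356) - 254610/(-126 + 378) = 1/271356 - 254610/252 = 1/271356 - 254610*1/252 = 1/271356 - 14145/14 = -1919165303/1899492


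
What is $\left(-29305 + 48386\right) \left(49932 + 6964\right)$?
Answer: $1085632576$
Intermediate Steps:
$\left(-29305 + 48386\right) \left(49932 + 6964\right) = 19081 \cdot 56896 = 1085632576$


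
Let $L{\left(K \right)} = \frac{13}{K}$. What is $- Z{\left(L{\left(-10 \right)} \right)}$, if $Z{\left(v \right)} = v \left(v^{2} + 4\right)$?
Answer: $\frac{7397}{1000} \approx 7.397$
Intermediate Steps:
$Z{\left(v \right)} = v \left(4 + v^{2}\right)$
$- Z{\left(L{\left(-10 \right)} \right)} = - \frac{13}{-10} \left(4 + \left(\frac{13}{-10}\right)^{2}\right) = - 13 \left(- \frac{1}{10}\right) \left(4 + \left(13 \left(- \frac{1}{10}\right)\right)^{2}\right) = - \frac{\left(-13\right) \left(4 + \left(- \frac{13}{10}\right)^{2}\right)}{10} = - \frac{\left(-13\right) \left(4 + \frac{169}{100}\right)}{10} = - \frac{\left(-13\right) 569}{10 \cdot 100} = \left(-1\right) \left(- \frac{7397}{1000}\right) = \frac{7397}{1000}$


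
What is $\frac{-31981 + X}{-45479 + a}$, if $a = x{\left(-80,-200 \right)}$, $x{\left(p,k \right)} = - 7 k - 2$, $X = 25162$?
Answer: $\frac{6819}{44081} \approx 0.15469$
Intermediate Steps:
$x{\left(p,k \right)} = -2 - 7 k$
$a = 1398$ ($a = -2 - -1400 = -2 + 1400 = 1398$)
$\frac{-31981 + X}{-45479 + a} = \frac{-31981 + 25162}{-45479 + 1398} = - \frac{6819}{-44081} = \left(-6819\right) \left(- \frac{1}{44081}\right) = \frac{6819}{44081}$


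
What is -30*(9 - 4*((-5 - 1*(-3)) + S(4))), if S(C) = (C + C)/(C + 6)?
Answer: -414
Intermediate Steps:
S(C) = 2*C/(6 + C) (S(C) = (2*C)/(6 + C) = 2*C/(6 + C))
-30*(9 - 4*((-5 - 1*(-3)) + S(4))) = -30*(9 - 4*((-5 - 1*(-3)) + 2*4/(6 + 4))) = -30*(9 - 4*((-5 + 3) + 2*4/10)) = -30*(9 - 4*(-2 + 2*4*(⅒))) = -30*(9 - 4*(-2 + ⅘)) = -30*(9 - 4*(-6/5)) = -30*(9 + 24/5) = -30*69/5 = -414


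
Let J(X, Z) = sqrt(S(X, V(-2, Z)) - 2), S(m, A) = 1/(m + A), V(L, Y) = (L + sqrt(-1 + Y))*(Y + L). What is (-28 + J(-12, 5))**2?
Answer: 9383/12 - 140*I*sqrt(3)/3 ≈ 781.92 - 80.829*I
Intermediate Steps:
V(L, Y) = (L + Y)*(L + sqrt(-1 + Y)) (V(L, Y) = (L + sqrt(-1 + Y))*(L + Y) = (L + Y)*(L + sqrt(-1 + Y)))
S(m, A) = 1/(A + m)
J(X, Z) = sqrt(-2 + 1/(4 + X - 2*Z - 2*sqrt(-1 + Z) + Z*sqrt(-1 + Z))) (J(X, Z) = sqrt(1/(((-2)**2 - 2*Z - 2*sqrt(-1 + Z) + Z*sqrt(-1 + Z)) + X) - 2) = sqrt(1/((4 - 2*Z - 2*sqrt(-1 + Z) + Z*sqrt(-1 + Z)) + X) - 2) = sqrt(1/(4 + X - 2*Z - 2*sqrt(-1 + Z) + Z*sqrt(-1 + Z)) - 2) = sqrt(-2 + 1/(4 + X - 2*Z - 2*sqrt(-1 + Z) + Z*sqrt(-1 + Z))))
(-28 + J(-12, 5))**2 = (-28 + sqrt((-7 - 2*(-12) + 4*5 + 4*sqrt(-1 + 5) - 2*5*sqrt(-1 + 5))/(4 - 12 - 2*5 - 2*sqrt(-1 + 5) + 5*sqrt(-1 + 5))))**2 = (-28 + sqrt((-7 + 24 + 20 + 4*sqrt(4) - 2*5*sqrt(4))/(4 - 12 - 10 - 2*sqrt(4) + 5*sqrt(4))))**2 = (-28 + sqrt((-7 + 24 + 20 + 4*2 - 2*5*2)/(4 - 12 - 10 - 2*2 + 5*2)))**2 = (-28 + sqrt((-7 + 24 + 20 + 8 - 20)/(4 - 12 - 10 - 4 + 10)))**2 = (-28 + sqrt(25/(-12)))**2 = (-28 + sqrt(-1/12*25))**2 = (-28 + sqrt(-25/12))**2 = (-28 + 5*I*sqrt(3)/6)**2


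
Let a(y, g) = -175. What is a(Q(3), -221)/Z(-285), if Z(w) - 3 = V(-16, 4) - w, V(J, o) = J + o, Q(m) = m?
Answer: -175/276 ≈ -0.63406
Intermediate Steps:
Z(w) = -9 - w (Z(w) = 3 + ((-16 + 4) - w) = 3 + (-12 - w) = -9 - w)
a(Q(3), -221)/Z(-285) = -175/(-9 - 1*(-285)) = -175/(-9 + 285) = -175/276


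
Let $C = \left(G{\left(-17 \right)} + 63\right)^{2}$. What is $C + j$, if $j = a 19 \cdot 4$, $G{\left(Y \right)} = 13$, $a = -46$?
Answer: $2280$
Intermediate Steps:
$j = -3496$ ($j = \left(-46\right) 19 \cdot 4 = \left(-874\right) 4 = -3496$)
$C = 5776$ ($C = \left(13 + 63\right)^{2} = 76^{2} = 5776$)
$C + j = 5776 - 3496 = 2280$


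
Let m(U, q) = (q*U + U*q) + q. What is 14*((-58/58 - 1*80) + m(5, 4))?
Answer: -518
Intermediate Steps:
m(U, q) = q + 2*U*q (m(U, q) = (U*q + U*q) + q = 2*U*q + q = q + 2*U*q)
14*((-58/58 - 1*80) + m(5, 4)) = 14*((-58/58 - 1*80) + 4*(1 + 2*5)) = 14*((-58*1/58 - 80) + 4*(1 + 10)) = 14*((-1 - 80) + 4*11) = 14*(-81 + 44) = 14*(-37) = -518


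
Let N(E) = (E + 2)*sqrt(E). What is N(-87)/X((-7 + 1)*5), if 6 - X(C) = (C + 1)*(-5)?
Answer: 85*I*sqrt(87)/139 ≈ 5.7038*I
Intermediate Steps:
X(C) = 11 + 5*C (X(C) = 6 - (C + 1)*(-5) = 6 - (1 + C)*(-5) = 6 - (-5 - 5*C) = 6 + (5 + 5*C) = 11 + 5*C)
N(E) = sqrt(E)*(2 + E) (N(E) = (2 + E)*sqrt(E) = sqrt(E)*(2 + E))
N(-87)/X((-7 + 1)*5) = (sqrt(-87)*(2 - 87))/(11 + 5*((-7 + 1)*5)) = ((I*sqrt(87))*(-85))/(11 + 5*(-6*5)) = (-85*I*sqrt(87))/(11 + 5*(-30)) = (-85*I*sqrt(87))/(11 - 150) = -85*I*sqrt(87)/(-139) = -85*I*sqrt(87)*(-1/139) = 85*I*sqrt(87)/139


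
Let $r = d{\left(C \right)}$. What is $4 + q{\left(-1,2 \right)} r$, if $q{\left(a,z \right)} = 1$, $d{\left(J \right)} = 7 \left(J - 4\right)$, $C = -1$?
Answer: $-31$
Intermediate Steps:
$d{\left(J \right)} = -28 + 7 J$ ($d{\left(J \right)} = 7 \left(-4 + J\right) = -28 + 7 J$)
$r = -35$ ($r = -28 + 7 \left(-1\right) = -28 - 7 = -35$)
$4 + q{\left(-1,2 \right)} r = 4 + 1 \left(-35\right) = 4 - 35 = -31$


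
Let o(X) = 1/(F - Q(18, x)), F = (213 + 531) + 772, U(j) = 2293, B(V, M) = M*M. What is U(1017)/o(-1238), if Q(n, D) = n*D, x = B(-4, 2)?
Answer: 3311092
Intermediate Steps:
B(V, M) = M²
x = 4 (x = 2² = 4)
Q(n, D) = D*n
F = 1516 (F = 744 + 772 = 1516)
o(X) = 1/1444 (o(X) = 1/(1516 - 4*18) = 1/(1516 - 1*72) = 1/(1516 - 72) = 1/1444)
U(1017)/o(-1238) = 2293/(1/1444) = 2293*1444 = 3311092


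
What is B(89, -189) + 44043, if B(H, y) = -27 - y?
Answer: 44205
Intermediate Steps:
B(89, -189) + 44043 = (-27 - 1*(-189)) + 44043 = (-27 + 189) + 44043 = 162 + 44043 = 44205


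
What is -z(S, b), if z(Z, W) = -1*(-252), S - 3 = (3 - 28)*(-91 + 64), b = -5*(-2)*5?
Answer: -252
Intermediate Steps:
b = 50 (b = 10*5 = 50)
S = 678 (S = 3 + (3 - 28)*(-91 + 64) = 3 - 25*(-27) = 3 + 675 = 678)
z(Z, W) = 252
-z(S, b) = -1*252 = -252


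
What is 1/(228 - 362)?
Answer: -1/134 ≈ -0.0074627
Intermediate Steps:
1/(228 - 362) = 1/(-134) = -1/134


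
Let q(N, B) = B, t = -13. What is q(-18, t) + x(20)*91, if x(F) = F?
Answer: 1807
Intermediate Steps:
q(-18, t) + x(20)*91 = -13 + 20*91 = -13 + 1820 = 1807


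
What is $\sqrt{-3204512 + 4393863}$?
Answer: $\sqrt{1189351} \approx 1090.6$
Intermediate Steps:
$\sqrt{-3204512 + 4393863} = \sqrt{1189351}$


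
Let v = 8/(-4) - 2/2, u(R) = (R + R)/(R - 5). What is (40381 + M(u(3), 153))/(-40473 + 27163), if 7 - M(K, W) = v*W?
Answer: -40847/13310 ≈ -3.0689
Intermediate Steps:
u(R) = 2*R/(-5 + R) (u(R) = (2*R)/(-5 + R) = 2*R/(-5 + R))
v = -3 (v = 8*(-¼) - 2*½ = -2 - 1 = -3)
M(K, W) = 7 + 3*W (M(K, W) = 7 - (-3)*W = 7 + 3*W)
(40381 + M(u(3), 153))/(-40473 + 27163) = (40381 + (7 + 3*153))/(-40473 + 27163) = (40381 + (7 + 459))/(-13310) = (40381 + 466)*(-1/13310) = 40847*(-1/13310) = -40847/13310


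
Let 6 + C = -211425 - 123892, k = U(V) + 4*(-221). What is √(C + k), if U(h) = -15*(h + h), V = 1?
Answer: I*√336237 ≈ 579.86*I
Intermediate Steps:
U(h) = -30*h
k = -914 (k = -30*1 + 4*(-221) = -30 - 884 = -914)
C = -335323 (C = -6 + (-211425 - 123892) = -6 - 335317 = -335323)
√(C + k) = √(-335323 - 914) = √(-336237) = I*√336237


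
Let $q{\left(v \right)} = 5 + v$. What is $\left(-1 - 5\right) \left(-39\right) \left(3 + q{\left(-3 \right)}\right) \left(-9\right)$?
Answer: $-10530$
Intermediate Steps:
$\left(-1 - 5\right) \left(-39\right) \left(3 + q{\left(-3 \right)}\right) \left(-9\right) = \left(-1 - 5\right) \left(-39\right) \left(3 + \left(5 - 3\right)\right) \left(-9\right) = \left(-6\right) \left(-39\right) \left(3 + 2\right) \left(-9\right) = 234 \cdot 5 \left(-9\right) = 234 \left(-45\right) = -10530$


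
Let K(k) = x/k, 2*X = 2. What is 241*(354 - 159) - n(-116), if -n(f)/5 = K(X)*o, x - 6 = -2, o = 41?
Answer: 47815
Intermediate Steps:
x = 4 (x = 6 - 2 = 4)
X = 1 (X = (½)*2 = 1)
K(k) = 4/k
n(f) = -820 (n(f) = -5*4/1*41 = -5*4*1*41 = -20*41 = -5*164 = -820)
241*(354 - 159) - n(-116) = 241*(354 - 159) - 1*(-820) = 241*195 + 820 = 46995 + 820 = 47815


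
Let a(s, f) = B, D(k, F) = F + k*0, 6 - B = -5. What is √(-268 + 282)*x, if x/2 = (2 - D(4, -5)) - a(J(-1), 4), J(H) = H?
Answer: -8*√14 ≈ -29.933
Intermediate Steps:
B = 11 (B = 6 - 1*(-5) = 6 + 5 = 11)
D(k, F) = F (D(k, F) = F + 0 = F)
a(s, f) = 11
x = -8 (x = 2*((2 - 1*(-5)) - 1*11) = 2*((2 + 5) - 11) = 2*(7 - 11) = 2*(-4) = -8)
√(-268 + 282)*x = √(-268 + 282)*(-8) = √14*(-8) = -8*√14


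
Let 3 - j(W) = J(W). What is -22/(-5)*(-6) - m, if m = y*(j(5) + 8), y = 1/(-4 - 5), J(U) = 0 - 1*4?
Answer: -371/15 ≈ -24.733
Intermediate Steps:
J(U) = -4 (J(U) = 0 - 4 = -4)
j(W) = 7 (j(W) = 3 - 1*(-4) = 3 + 4 = 7)
y = -⅑ (y = 1/(-9) = -⅑ ≈ -0.11111)
m = -5/3 (m = -(7 + 8)/9 = -⅑*15 = -5/3 ≈ -1.6667)
-22/(-5)*(-6) - m = -22/(-5)*(-6) - 1*(-5/3) = -22*(-⅕)*(-6) + 5/3 = (22/5)*(-6) + 5/3 = -132/5 + 5/3 = -371/15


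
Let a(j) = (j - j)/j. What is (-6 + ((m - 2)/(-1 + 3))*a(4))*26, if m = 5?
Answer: -156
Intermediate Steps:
a(j) = 0 (a(j) = 0/j = 0)
(-6 + ((m - 2)/(-1 + 3))*a(4))*26 = (-6 + ((5 - 2)/(-1 + 3))*0)*26 = (-6 + (3/2)*0)*26 = (-6 + 0)*26 = -6*26 = -156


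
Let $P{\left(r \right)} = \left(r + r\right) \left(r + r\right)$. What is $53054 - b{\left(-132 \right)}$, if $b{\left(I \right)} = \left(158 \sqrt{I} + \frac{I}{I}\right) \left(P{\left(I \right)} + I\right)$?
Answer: $-16510 - 21982224 i \sqrt{33} \approx -16510.0 - 1.2628 \cdot 10^{8} i$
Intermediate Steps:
$P{\left(r \right)} = 4 r^{2}$ ($P{\left(r \right)} = 2 r 2 r = 4 r^{2}$)
$b{\left(I \right)} = \left(1 + 158 \sqrt{I}\right) \left(I + 4 I^{2}\right)$ ($b{\left(I \right)} = \left(158 \sqrt{I} + \frac{I}{I}\right) \left(4 I^{2} + I\right) = \left(158 \sqrt{I} + 1\right) \left(I + 4 I^{2}\right) = \left(1 + 158 \sqrt{I}\right) \left(I + 4 I^{2}\right)$)
$53054 - b{\left(-132 \right)} = 53054 - \left(-132 + 4 \left(-132\right)^{2} + 158 \left(-132\right)^{\frac{3}{2}} + 632 \left(-132\right)^{\frac{5}{2}}\right) = 53054 - \left(-132 + 4 \cdot 17424 + 158 \left(- 264 i \sqrt{33}\right) + 632 \cdot 34848 i \sqrt{33}\right) = 53054 - \left(-132 + 69696 - 41712 i \sqrt{33} + 22023936 i \sqrt{33}\right) = 53054 - \left(69564 + 21982224 i \sqrt{33}\right) = -16510 - 21982224 i \sqrt{33}$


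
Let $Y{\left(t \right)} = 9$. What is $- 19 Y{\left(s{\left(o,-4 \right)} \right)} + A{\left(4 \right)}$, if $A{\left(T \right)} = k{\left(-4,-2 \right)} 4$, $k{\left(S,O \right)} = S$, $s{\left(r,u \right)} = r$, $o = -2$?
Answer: $-187$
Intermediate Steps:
$A{\left(T \right)} = -16$ ($A{\left(T \right)} = \left(-4\right) 4 = -16$)
$- 19 Y{\left(s{\left(o,-4 \right)} \right)} + A{\left(4 \right)} = \left(-19\right) 9 - 16 = -171 - 16 = -187$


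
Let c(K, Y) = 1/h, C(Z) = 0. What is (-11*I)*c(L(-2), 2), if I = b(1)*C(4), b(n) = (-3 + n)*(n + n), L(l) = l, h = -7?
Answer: 0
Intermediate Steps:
b(n) = 2*n*(-3 + n) (b(n) = (-3 + n)*(2*n) = 2*n*(-3 + n))
c(K, Y) = -⅐ (c(K, Y) = 1/(-7) = -⅐)
I = 0 (I = (2*1*(-3 + 1))*0 = (2*1*(-2))*0 = -4*0 = 0)
(-11*I)*c(L(-2), 2) = -11*0*(-⅐) = 0*(-⅐) = 0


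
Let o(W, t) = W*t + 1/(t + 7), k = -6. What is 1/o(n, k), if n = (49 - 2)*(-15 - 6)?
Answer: 1/5923 ≈ 0.00016883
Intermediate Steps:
n = -987 (n = 47*(-21) = -987)
o(W, t) = 1/(7 + t) + W*t (o(W, t) = W*t + 1/(7 + t) = 1/(7 + t) + W*t)
1/o(n, k) = 1/((1 - 987*(-6)**2 + 7*(-987)*(-6))/(7 - 6)) = 1/((1 - 987*36 + 41454)/1) = 1/(1*(1 - 35532 + 41454)) = 1/(1*5923) = 1/5923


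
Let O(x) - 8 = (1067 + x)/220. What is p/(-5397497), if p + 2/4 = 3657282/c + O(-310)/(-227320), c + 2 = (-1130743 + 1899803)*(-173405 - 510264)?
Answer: 6574401197046352807/70962491244108545158184800 ≈ 9.2646e-8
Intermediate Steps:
O(x) = 257/20 + x/220 (O(x) = 8 + (1067 + x)/220 = 8 + (1067 + x)*(1/220) = 8 + (97/20 + x/220) = 257/20 + x/220)
c = -525782481142 (c = -2 + (-1130743 + 1899803)*(-173405 - 510264) = -2 + 769060*(-683669) = -2 - 525782481140 = -525782481142)
p = -6574401197046352807/13147296097451938400 (p = -½ + (3657282/(-525782481142) + (257/20 + (1/220)*(-310))/(-227320)) = -½ + (3657282*(-1/525782481142) + (257/20 - 31/22)*(-1/227320)) = -½ + (-1828641/262891240571 + (2517/220)*(-1/227320)) = -½ + (-1828641/262891240571 - 2517/50010400) = -½ - 753148320383607/13147296097451938400 = -6574401197046352807/13147296097451938400 ≈ -0.50006)
p/(-5397497) = -6574401197046352807/13147296097451938400/(-5397497) = -6574401197046352807/13147296097451938400*(-1/5397497) = 6574401197046352807/70962491244108545158184800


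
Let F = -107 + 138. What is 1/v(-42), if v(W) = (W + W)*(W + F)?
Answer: 1/924 ≈ 0.0010823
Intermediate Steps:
F = 31
v(W) = 2*W*(31 + W) (v(W) = (W + W)*(W + 31) = (2*W)*(31 + W) = 2*W*(31 + W))
1/v(-42) = 1/(2*(-42)*(31 - 42)) = 1/(2*(-42)*(-11)) = 1/924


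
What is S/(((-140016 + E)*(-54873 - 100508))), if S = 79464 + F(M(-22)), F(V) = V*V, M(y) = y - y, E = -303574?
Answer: 5676/4923246985 ≈ 1.1529e-6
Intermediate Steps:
M(y) = 0
F(V) = V²
S = 79464 (S = 79464 + 0² = 79464 + 0 = 79464)
S/(((-140016 + E)*(-54873 - 100508))) = 79464/(((-140016 - 303574)*(-54873 - 100508))) = 79464/((-443590*(-155381))) = 79464/68925457790 = 79464*(1/68925457790) = 5676/4923246985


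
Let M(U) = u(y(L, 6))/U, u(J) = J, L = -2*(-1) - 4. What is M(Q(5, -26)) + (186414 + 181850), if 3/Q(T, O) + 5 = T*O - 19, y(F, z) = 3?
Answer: 368110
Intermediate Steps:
L = -2 (L = 2 - 4 = -2)
Q(T, O) = 3/(-24 + O*T) (Q(T, O) = 3/(-5 + (T*O - 19)) = 3/(-5 + (O*T - 19)) = 3/(-5 + (-19 + O*T)) = 3/(-24 + O*T))
M(U) = 3/U
M(Q(5, -26)) + (186414 + 181850) = 3/((3/(-24 - 26*5))) + (186414 + 181850) = 3/((3/(-24 - 130))) + 368264 = 3/((3/(-154))) + 368264 = 3/((3*(-1/154))) + 368264 = 3/(-3/154) + 368264 = 3*(-154/3) + 368264 = -154 + 368264 = 368110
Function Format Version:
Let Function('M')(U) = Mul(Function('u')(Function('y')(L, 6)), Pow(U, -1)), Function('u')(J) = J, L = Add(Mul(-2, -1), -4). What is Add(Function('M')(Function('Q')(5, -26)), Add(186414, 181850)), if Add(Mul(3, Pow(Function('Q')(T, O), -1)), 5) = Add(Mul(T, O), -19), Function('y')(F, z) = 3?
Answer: 368110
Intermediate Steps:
L = -2 (L = Add(2, -4) = -2)
Function('Q')(T, O) = Mul(3, Pow(Add(-24, Mul(O, T)), -1)) (Function('Q')(T, O) = Mul(3, Pow(Add(-5, Add(Mul(T, O), -19)), -1)) = Mul(3, Pow(Add(-5, Add(Mul(O, T), -19)), -1)) = Mul(3, Pow(Add(-5, Add(-19, Mul(O, T))), -1)) = Mul(3, Pow(Add(-24, Mul(O, T)), -1)))
Function('M')(U) = Mul(3, Pow(U, -1))
Add(Function('M')(Function('Q')(5, -26)), Add(186414, 181850)) = Add(Mul(3, Pow(Mul(3, Pow(Add(-24, Mul(-26, 5)), -1)), -1)), Add(186414, 181850)) = Add(Mul(3, Pow(Mul(3, Pow(Add(-24, -130), -1)), -1)), 368264) = Add(Mul(3, Pow(Mul(3, Pow(-154, -1)), -1)), 368264) = Add(Mul(3, Pow(Mul(3, Rational(-1, 154)), -1)), 368264) = Add(Mul(3, Pow(Rational(-3, 154), -1)), 368264) = Add(Mul(3, Rational(-154, 3)), 368264) = Add(-154, 368264) = 368110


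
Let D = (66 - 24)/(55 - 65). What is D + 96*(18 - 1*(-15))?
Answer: 15819/5 ≈ 3163.8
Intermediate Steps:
D = -21/5 (D = 42/(-10) = 42*(-1/10) = -21/5 ≈ -4.2000)
D + 96*(18 - 1*(-15)) = -21/5 + 96*(18 - 1*(-15)) = -21/5 + 96*(18 + 15) = -21/5 + 96*33 = -21/5 + 3168 = 15819/5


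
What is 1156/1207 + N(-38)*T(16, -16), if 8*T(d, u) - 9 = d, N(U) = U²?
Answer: 640911/142 ≈ 4513.5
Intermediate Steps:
T(d, u) = 9/8 + d/8
1156/1207 + N(-38)*T(16, -16) = 1156/1207 + (-38)²*(9/8 + (⅛)*16) = 1156*(1/1207) + 1444*(9/8 + 2) = 68/71 + 1444*(25/8) = 68/71 + 9025/2 = 640911/142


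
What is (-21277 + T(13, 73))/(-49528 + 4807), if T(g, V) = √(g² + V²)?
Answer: 21277/44721 - √5498/44721 ≈ 0.47411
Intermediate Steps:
T(g, V) = √(V² + g²)
(-21277 + T(13, 73))/(-49528 + 4807) = (-21277 + √(73² + 13²))/(-49528 + 4807) = (-21277 + √(5329 + 169))/(-44721) = (-21277 + √5498)*(-1/44721) = 21277/44721 - √5498/44721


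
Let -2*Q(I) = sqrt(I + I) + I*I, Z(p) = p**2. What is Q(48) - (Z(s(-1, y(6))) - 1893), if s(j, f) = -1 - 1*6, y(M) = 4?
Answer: 692 - 2*sqrt(6) ≈ 687.10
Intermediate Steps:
s(j, f) = -7 (s(j, f) = -1 - 6 = -7)
Q(I) = -I**2/2 - sqrt(2)*sqrt(I)/2 (Q(I) = -(sqrt(I + I) + I*I)/2 = -(sqrt(2*I) + I**2)/2 = -(sqrt(2)*sqrt(I) + I**2)/2 = -(I**2 + sqrt(2)*sqrt(I))/2 = -I**2/2 - sqrt(2)*sqrt(I)/2)
Q(48) - (Z(s(-1, y(6))) - 1893) = (-1/2*48**2 - sqrt(2)*sqrt(48)/2) - ((-7)**2 - 1893) = (-1/2*2304 - sqrt(2)*4*sqrt(3)/2) - (49 - 1893) = (-1152 - 2*sqrt(6)) - 1*(-1844) = (-1152 - 2*sqrt(6)) + 1844 = 692 - 2*sqrt(6)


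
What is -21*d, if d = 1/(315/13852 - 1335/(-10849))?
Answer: -1051962436/7303285 ≈ -144.04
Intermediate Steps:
d = 150280348/21909855 (d = 1/(315*(1/13852) - 1335*(-1/10849)) = 1/(315/13852 + 1335/10849) = 1/(21909855/150280348) = 150280348/21909855 ≈ 6.8590)
-21*d = -21*150280348/21909855 = -1051962436/7303285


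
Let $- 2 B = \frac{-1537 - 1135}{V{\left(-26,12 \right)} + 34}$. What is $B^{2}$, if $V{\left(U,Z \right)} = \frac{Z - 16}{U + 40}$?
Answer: $\frac{5466244}{3481} \approx 1570.3$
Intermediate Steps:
$V{\left(U,Z \right)} = \frac{-16 + Z}{40 + U}$
$B = \frac{2338}{59}$ ($B = - \frac{\left(-1537 - 1135\right) \frac{1}{\frac{-16 + 12}{40 - 26} + 34}}{2} = - \frac{\left(-2672\right) \frac{1}{\frac{1}{14} \left(-4\right) + 34}}{2} = - \frac{\left(-2672\right) \frac{1}{- \frac{2}{7} + 34}}{2} = - \frac{\left(-2672\right) \frac{1}{\frac{236}{7}}}{2} = - \frac{\left(-2672\right) \frac{7}{236}}{2} = \left(- \frac{1}{2}\right) \left(- \frac{4676}{59}\right) = \frac{2338}{59} \approx 39.627$)
$B^{2} = \left(\frac{2338}{59}\right)^{2} = \frac{5466244}{3481}$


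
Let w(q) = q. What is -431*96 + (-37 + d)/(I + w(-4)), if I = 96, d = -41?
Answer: -1903335/46 ≈ -41377.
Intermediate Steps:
-431*96 + (-37 + d)/(I + w(-4)) = -431*96 + (-37 - 41)/(96 - 4) = -41376 - 78/92 = -41376 - 78*1/92 = -41376 - 39/46 = -1903335/46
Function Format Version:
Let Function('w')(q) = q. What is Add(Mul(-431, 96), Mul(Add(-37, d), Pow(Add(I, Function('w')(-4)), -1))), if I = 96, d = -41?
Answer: Rational(-1903335, 46) ≈ -41377.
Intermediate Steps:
Add(Mul(-431, 96), Mul(Add(-37, d), Pow(Add(I, Function('w')(-4)), -1))) = Add(Mul(-431, 96), Mul(Add(-37, -41), Pow(Add(96, -4), -1))) = Add(-41376, Mul(-78, Pow(92, -1))) = Add(-41376, Mul(-78, Rational(1, 92))) = Add(-41376, Rational(-39, 46)) = Rational(-1903335, 46)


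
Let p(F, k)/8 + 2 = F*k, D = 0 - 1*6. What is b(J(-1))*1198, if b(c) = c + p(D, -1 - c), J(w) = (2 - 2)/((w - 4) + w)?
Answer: 38336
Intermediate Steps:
D = -6 (D = 0 - 6 = -6)
p(F, k) = -16 + 8*F*k (p(F, k) = -16 + 8*(F*k) = -16 + 8*F*k)
J(w) = 0 (J(w) = 0/((-4 + w) + w) = 0/(-4 + 2*w) = 0)
b(c) = 32 + 49*c (b(c) = c + (-16 + 8*(-6)*(-1 - c)) = c + (-16 + (48 + 48*c)) = c + (32 + 48*c) = 32 + 49*c)
b(J(-1))*1198 = (32 + 49*0)*1198 = (32 + 0)*1198 = 32*1198 = 38336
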